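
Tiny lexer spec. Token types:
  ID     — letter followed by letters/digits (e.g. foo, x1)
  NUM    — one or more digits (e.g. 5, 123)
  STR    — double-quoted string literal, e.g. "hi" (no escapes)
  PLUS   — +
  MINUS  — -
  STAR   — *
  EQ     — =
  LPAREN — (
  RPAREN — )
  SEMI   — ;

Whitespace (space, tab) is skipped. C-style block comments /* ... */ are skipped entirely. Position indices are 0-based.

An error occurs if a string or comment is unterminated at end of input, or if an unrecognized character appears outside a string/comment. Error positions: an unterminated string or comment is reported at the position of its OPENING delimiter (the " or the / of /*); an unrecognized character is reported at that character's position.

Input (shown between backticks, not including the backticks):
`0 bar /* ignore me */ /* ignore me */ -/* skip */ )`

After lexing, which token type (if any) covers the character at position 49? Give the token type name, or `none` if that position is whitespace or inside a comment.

Answer: none

Derivation:
pos=0: emit NUM '0' (now at pos=1)
pos=2: emit ID 'bar' (now at pos=5)
pos=6: enter COMMENT mode (saw '/*')
exit COMMENT mode (now at pos=21)
pos=22: enter COMMENT mode (saw '/*')
exit COMMENT mode (now at pos=37)
pos=38: emit MINUS '-'
pos=39: enter COMMENT mode (saw '/*')
exit COMMENT mode (now at pos=49)
pos=50: emit RPAREN ')'
DONE. 4 tokens: [NUM, ID, MINUS, RPAREN]
Position 49: char is ' ' -> none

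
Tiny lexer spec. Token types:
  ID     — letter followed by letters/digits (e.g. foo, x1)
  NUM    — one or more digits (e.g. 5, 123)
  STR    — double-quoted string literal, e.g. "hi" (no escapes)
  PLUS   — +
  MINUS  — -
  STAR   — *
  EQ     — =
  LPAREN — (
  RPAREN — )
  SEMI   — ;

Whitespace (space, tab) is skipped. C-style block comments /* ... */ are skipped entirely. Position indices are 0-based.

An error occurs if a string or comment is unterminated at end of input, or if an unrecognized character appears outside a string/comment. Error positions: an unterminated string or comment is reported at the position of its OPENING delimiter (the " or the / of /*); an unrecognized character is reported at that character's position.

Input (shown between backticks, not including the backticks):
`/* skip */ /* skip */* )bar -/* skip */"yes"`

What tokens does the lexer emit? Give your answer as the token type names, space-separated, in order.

pos=0: enter COMMENT mode (saw '/*')
exit COMMENT mode (now at pos=10)
pos=11: enter COMMENT mode (saw '/*')
exit COMMENT mode (now at pos=21)
pos=21: emit STAR '*'
pos=23: emit RPAREN ')'
pos=24: emit ID 'bar' (now at pos=27)
pos=28: emit MINUS '-'
pos=29: enter COMMENT mode (saw '/*')
exit COMMENT mode (now at pos=39)
pos=39: enter STRING mode
pos=39: emit STR "yes" (now at pos=44)
DONE. 5 tokens: [STAR, RPAREN, ID, MINUS, STR]

Answer: STAR RPAREN ID MINUS STR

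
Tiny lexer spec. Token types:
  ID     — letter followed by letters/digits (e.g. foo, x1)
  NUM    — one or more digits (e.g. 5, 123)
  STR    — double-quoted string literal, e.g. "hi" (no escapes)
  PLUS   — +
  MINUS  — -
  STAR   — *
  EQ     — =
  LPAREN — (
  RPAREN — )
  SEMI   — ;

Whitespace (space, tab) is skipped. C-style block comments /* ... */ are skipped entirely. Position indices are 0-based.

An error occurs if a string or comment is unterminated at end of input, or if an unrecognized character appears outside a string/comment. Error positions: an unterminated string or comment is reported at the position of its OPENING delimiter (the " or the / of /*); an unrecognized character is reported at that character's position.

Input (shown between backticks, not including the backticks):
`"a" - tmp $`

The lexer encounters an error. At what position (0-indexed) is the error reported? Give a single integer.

pos=0: enter STRING mode
pos=0: emit STR "a" (now at pos=3)
pos=4: emit MINUS '-'
pos=6: emit ID 'tmp' (now at pos=9)
pos=10: ERROR — unrecognized char '$'

Answer: 10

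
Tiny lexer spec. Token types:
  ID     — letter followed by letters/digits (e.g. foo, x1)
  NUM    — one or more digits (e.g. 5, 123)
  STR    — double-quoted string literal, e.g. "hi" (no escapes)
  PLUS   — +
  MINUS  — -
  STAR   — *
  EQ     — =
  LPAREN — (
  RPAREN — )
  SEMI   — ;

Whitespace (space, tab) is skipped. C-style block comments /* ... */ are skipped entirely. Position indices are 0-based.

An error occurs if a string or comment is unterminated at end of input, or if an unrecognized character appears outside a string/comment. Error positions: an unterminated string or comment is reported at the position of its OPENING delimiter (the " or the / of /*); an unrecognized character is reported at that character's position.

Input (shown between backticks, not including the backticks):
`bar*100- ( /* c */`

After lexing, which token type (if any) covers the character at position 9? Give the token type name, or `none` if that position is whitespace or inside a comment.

Answer: LPAREN

Derivation:
pos=0: emit ID 'bar' (now at pos=3)
pos=3: emit STAR '*'
pos=4: emit NUM '100' (now at pos=7)
pos=7: emit MINUS '-'
pos=9: emit LPAREN '('
pos=11: enter COMMENT mode (saw '/*')
exit COMMENT mode (now at pos=18)
DONE. 5 tokens: [ID, STAR, NUM, MINUS, LPAREN]
Position 9: char is '(' -> LPAREN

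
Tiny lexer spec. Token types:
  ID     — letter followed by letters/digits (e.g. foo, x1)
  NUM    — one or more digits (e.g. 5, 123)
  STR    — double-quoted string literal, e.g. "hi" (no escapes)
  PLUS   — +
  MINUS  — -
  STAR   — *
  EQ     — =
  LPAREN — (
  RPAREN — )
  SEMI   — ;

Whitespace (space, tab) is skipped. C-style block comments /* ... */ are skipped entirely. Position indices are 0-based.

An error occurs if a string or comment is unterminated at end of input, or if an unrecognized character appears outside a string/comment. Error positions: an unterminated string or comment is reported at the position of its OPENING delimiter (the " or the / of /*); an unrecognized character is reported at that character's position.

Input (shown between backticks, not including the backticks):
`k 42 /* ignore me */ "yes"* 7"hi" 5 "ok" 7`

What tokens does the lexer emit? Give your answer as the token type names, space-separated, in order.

pos=0: emit ID 'k' (now at pos=1)
pos=2: emit NUM '42' (now at pos=4)
pos=5: enter COMMENT mode (saw '/*')
exit COMMENT mode (now at pos=20)
pos=21: enter STRING mode
pos=21: emit STR "yes" (now at pos=26)
pos=26: emit STAR '*'
pos=28: emit NUM '7' (now at pos=29)
pos=29: enter STRING mode
pos=29: emit STR "hi" (now at pos=33)
pos=34: emit NUM '5' (now at pos=35)
pos=36: enter STRING mode
pos=36: emit STR "ok" (now at pos=40)
pos=41: emit NUM '7' (now at pos=42)
DONE. 9 tokens: [ID, NUM, STR, STAR, NUM, STR, NUM, STR, NUM]

Answer: ID NUM STR STAR NUM STR NUM STR NUM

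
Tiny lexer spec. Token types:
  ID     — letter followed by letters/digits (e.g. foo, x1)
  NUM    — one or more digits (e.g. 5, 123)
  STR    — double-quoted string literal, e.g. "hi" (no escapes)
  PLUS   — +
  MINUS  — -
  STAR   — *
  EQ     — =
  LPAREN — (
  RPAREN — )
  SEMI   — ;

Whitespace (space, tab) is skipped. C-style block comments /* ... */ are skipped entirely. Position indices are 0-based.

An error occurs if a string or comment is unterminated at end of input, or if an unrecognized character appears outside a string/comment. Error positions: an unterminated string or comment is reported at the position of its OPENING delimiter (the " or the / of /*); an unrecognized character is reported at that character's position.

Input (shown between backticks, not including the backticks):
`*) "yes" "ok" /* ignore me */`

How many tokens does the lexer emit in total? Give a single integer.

Answer: 4

Derivation:
pos=0: emit STAR '*'
pos=1: emit RPAREN ')'
pos=3: enter STRING mode
pos=3: emit STR "yes" (now at pos=8)
pos=9: enter STRING mode
pos=9: emit STR "ok" (now at pos=13)
pos=14: enter COMMENT mode (saw '/*')
exit COMMENT mode (now at pos=29)
DONE. 4 tokens: [STAR, RPAREN, STR, STR]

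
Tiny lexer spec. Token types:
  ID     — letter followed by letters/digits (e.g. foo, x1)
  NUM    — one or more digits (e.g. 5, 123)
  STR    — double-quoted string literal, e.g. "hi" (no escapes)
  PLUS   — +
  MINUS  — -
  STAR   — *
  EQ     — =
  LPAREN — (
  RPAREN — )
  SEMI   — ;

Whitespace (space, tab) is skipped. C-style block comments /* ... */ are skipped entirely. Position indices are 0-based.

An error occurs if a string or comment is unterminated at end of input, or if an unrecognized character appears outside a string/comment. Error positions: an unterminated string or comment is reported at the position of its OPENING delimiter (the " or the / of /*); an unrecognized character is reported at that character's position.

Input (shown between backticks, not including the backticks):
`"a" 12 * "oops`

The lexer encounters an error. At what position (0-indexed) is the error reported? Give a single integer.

Answer: 9

Derivation:
pos=0: enter STRING mode
pos=0: emit STR "a" (now at pos=3)
pos=4: emit NUM '12' (now at pos=6)
pos=7: emit STAR '*'
pos=9: enter STRING mode
pos=9: ERROR — unterminated string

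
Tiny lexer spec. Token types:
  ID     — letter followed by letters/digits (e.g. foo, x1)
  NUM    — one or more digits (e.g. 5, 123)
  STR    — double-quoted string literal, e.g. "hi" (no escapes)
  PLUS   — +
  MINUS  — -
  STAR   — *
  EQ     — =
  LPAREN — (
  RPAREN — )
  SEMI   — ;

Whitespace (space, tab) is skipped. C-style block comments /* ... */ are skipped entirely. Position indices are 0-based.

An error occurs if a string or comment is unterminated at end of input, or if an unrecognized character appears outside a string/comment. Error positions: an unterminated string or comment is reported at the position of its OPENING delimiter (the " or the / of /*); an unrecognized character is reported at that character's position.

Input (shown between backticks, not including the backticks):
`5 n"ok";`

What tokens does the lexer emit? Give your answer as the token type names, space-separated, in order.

pos=0: emit NUM '5' (now at pos=1)
pos=2: emit ID 'n' (now at pos=3)
pos=3: enter STRING mode
pos=3: emit STR "ok" (now at pos=7)
pos=7: emit SEMI ';'
DONE. 4 tokens: [NUM, ID, STR, SEMI]

Answer: NUM ID STR SEMI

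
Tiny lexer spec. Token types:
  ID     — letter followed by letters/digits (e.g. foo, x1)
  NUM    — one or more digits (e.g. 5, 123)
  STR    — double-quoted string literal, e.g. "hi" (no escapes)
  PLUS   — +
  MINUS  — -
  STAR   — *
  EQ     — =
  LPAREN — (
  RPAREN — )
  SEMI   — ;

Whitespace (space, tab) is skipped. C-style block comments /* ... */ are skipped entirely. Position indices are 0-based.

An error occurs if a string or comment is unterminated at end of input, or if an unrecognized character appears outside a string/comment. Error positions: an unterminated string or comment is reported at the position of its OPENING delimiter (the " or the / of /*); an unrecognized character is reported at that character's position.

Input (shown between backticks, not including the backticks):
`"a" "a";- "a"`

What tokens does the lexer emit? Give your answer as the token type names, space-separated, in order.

pos=0: enter STRING mode
pos=0: emit STR "a" (now at pos=3)
pos=4: enter STRING mode
pos=4: emit STR "a" (now at pos=7)
pos=7: emit SEMI ';'
pos=8: emit MINUS '-'
pos=10: enter STRING mode
pos=10: emit STR "a" (now at pos=13)
DONE. 5 tokens: [STR, STR, SEMI, MINUS, STR]

Answer: STR STR SEMI MINUS STR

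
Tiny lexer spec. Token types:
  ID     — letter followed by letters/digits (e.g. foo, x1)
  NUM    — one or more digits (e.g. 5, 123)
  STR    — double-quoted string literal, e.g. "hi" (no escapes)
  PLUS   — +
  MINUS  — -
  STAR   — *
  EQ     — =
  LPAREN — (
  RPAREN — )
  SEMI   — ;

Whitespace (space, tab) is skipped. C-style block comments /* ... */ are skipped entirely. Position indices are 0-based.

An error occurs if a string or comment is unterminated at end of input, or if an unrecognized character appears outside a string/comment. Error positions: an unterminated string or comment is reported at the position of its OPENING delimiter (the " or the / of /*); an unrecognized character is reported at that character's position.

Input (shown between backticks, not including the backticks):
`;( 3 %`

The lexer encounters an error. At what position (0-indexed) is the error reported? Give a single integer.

pos=0: emit SEMI ';'
pos=1: emit LPAREN '('
pos=3: emit NUM '3' (now at pos=4)
pos=5: ERROR — unrecognized char '%'

Answer: 5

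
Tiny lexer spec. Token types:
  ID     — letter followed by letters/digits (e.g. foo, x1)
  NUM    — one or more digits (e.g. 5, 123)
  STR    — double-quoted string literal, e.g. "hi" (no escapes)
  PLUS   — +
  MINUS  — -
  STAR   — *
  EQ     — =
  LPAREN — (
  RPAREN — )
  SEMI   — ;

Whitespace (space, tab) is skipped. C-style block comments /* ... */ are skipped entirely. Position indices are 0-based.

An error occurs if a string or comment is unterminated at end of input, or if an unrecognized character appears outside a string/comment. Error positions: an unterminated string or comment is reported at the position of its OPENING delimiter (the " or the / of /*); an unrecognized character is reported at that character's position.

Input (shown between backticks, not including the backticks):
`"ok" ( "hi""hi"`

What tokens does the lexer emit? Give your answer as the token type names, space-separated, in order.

Answer: STR LPAREN STR STR

Derivation:
pos=0: enter STRING mode
pos=0: emit STR "ok" (now at pos=4)
pos=5: emit LPAREN '('
pos=7: enter STRING mode
pos=7: emit STR "hi" (now at pos=11)
pos=11: enter STRING mode
pos=11: emit STR "hi" (now at pos=15)
DONE. 4 tokens: [STR, LPAREN, STR, STR]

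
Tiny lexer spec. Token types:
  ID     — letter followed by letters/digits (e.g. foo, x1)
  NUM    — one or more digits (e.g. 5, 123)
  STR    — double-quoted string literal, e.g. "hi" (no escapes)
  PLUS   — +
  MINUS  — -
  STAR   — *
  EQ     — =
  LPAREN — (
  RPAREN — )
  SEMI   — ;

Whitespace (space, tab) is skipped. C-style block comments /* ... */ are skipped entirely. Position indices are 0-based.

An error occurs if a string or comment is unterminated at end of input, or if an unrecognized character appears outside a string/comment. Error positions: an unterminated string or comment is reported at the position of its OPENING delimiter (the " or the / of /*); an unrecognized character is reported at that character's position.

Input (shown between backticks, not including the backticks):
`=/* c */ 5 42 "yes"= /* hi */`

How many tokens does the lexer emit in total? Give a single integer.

Answer: 5

Derivation:
pos=0: emit EQ '='
pos=1: enter COMMENT mode (saw '/*')
exit COMMENT mode (now at pos=8)
pos=9: emit NUM '5' (now at pos=10)
pos=11: emit NUM '42' (now at pos=13)
pos=14: enter STRING mode
pos=14: emit STR "yes" (now at pos=19)
pos=19: emit EQ '='
pos=21: enter COMMENT mode (saw '/*')
exit COMMENT mode (now at pos=29)
DONE. 5 tokens: [EQ, NUM, NUM, STR, EQ]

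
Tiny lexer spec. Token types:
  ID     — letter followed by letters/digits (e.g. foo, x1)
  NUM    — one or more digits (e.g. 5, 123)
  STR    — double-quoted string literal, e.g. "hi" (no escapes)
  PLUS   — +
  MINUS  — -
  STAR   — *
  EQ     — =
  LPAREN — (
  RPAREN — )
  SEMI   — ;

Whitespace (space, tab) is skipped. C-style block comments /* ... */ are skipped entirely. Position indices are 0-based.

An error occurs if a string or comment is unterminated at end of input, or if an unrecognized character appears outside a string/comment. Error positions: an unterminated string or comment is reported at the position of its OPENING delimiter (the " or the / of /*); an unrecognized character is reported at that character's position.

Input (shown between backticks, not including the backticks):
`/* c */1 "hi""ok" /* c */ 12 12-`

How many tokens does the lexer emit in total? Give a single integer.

Answer: 6

Derivation:
pos=0: enter COMMENT mode (saw '/*')
exit COMMENT mode (now at pos=7)
pos=7: emit NUM '1' (now at pos=8)
pos=9: enter STRING mode
pos=9: emit STR "hi" (now at pos=13)
pos=13: enter STRING mode
pos=13: emit STR "ok" (now at pos=17)
pos=18: enter COMMENT mode (saw '/*')
exit COMMENT mode (now at pos=25)
pos=26: emit NUM '12' (now at pos=28)
pos=29: emit NUM '12' (now at pos=31)
pos=31: emit MINUS '-'
DONE. 6 tokens: [NUM, STR, STR, NUM, NUM, MINUS]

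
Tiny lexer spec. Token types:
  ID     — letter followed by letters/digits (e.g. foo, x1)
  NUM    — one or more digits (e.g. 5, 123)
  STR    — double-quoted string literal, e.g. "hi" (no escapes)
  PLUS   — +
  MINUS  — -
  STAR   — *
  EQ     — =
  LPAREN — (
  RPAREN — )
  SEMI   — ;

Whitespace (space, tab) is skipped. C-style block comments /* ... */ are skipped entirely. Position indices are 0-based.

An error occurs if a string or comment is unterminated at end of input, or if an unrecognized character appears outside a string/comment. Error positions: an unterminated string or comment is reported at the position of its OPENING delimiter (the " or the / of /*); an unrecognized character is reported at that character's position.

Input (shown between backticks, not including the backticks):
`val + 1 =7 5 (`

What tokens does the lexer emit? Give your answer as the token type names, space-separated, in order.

pos=0: emit ID 'val' (now at pos=3)
pos=4: emit PLUS '+'
pos=6: emit NUM '1' (now at pos=7)
pos=8: emit EQ '='
pos=9: emit NUM '7' (now at pos=10)
pos=11: emit NUM '5' (now at pos=12)
pos=13: emit LPAREN '('
DONE. 7 tokens: [ID, PLUS, NUM, EQ, NUM, NUM, LPAREN]

Answer: ID PLUS NUM EQ NUM NUM LPAREN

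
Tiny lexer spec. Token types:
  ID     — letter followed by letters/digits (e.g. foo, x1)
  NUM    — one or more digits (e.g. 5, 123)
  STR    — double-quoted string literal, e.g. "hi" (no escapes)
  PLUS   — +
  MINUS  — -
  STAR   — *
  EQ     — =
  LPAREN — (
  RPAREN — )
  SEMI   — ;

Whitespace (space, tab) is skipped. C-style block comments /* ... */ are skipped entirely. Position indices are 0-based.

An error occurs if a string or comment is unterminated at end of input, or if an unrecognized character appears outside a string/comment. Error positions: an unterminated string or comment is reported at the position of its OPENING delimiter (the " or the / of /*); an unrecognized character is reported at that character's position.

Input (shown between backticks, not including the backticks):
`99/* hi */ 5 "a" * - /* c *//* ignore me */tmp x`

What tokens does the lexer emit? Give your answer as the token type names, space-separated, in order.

pos=0: emit NUM '99' (now at pos=2)
pos=2: enter COMMENT mode (saw '/*')
exit COMMENT mode (now at pos=10)
pos=11: emit NUM '5' (now at pos=12)
pos=13: enter STRING mode
pos=13: emit STR "a" (now at pos=16)
pos=17: emit STAR '*'
pos=19: emit MINUS '-'
pos=21: enter COMMENT mode (saw '/*')
exit COMMENT mode (now at pos=28)
pos=28: enter COMMENT mode (saw '/*')
exit COMMENT mode (now at pos=43)
pos=43: emit ID 'tmp' (now at pos=46)
pos=47: emit ID 'x' (now at pos=48)
DONE. 7 tokens: [NUM, NUM, STR, STAR, MINUS, ID, ID]

Answer: NUM NUM STR STAR MINUS ID ID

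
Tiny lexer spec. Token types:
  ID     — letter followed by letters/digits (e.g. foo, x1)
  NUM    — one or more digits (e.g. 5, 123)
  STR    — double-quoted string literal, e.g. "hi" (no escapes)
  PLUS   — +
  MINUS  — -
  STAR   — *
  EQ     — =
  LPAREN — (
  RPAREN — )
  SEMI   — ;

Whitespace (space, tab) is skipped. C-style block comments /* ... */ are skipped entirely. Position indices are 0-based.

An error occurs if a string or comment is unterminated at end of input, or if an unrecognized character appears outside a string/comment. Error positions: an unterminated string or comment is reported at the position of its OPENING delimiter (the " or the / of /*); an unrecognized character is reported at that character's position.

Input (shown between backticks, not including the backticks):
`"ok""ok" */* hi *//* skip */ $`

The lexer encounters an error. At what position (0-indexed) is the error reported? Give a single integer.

pos=0: enter STRING mode
pos=0: emit STR "ok" (now at pos=4)
pos=4: enter STRING mode
pos=4: emit STR "ok" (now at pos=8)
pos=9: emit STAR '*'
pos=10: enter COMMENT mode (saw '/*')
exit COMMENT mode (now at pos=18)
pos=18: enter COMMENT mode (saw '/*')
exit COMMENT mode (now at pos=28)
pos=29: ERROR — unrecognized char '$'

Answer: 29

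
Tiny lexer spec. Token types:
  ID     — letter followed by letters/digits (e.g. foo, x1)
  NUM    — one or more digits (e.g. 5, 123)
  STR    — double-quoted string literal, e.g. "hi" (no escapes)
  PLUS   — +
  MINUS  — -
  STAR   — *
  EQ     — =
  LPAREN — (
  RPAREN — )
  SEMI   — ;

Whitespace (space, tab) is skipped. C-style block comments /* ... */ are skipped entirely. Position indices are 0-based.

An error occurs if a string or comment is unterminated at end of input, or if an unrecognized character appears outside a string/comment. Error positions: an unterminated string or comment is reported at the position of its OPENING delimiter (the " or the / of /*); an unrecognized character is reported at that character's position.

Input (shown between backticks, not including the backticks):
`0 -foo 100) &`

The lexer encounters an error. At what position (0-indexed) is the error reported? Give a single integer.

Answer: 12

Derivation:
pos=0: emit NUM '0' (now at pos=1)
pos=2: emit MINUS '-'
pos=3: emit ID 'foo' (now at pos=6)
pos=7: emit NUM '100' (now at pos=10)
pos=10: emit RPAREN ')'
pos=12: ERROR — unrecognized char '&'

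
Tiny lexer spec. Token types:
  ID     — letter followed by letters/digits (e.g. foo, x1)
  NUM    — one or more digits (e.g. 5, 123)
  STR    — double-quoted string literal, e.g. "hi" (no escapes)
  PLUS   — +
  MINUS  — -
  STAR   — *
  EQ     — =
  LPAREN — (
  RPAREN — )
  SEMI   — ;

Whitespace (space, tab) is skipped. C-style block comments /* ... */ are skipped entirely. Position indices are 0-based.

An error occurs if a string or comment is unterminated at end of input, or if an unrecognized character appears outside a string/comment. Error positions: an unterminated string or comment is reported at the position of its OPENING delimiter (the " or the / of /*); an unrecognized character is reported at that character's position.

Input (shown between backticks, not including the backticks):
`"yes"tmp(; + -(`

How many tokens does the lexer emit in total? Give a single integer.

pos=0: enter STRING mode
pos=0: emit STR "yes" (now at pos=5)
pos=5: emit ID 'tmp' (now at pos=8)
pos=8: emit LPAREN '('
pos=9: emit SEMI ';'
pos=11: emit PLUS '+'
pos=13: emit MINUS '-'
pos=14: emit LPAREN '('
DONE. 7 tokens: [STR, ID, LPAREN, SEMI, PLUS, MINUS, LPAREN]

Answer: 7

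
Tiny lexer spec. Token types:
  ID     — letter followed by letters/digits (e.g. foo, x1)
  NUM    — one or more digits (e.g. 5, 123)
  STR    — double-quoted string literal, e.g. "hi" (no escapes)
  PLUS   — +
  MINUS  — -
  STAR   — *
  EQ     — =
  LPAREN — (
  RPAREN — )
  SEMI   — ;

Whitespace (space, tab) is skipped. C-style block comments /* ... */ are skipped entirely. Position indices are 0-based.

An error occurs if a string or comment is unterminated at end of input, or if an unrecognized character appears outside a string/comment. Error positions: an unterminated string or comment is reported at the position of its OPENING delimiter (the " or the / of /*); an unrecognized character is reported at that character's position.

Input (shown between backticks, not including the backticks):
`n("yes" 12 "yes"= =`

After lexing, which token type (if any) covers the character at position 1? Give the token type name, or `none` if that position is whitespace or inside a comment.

Answer: LPAREN

Derivation:
pos=0: emit ID 'n' (now at pos=1)
pos=1: emit LPAREN '('
pos=2: enter STRING mode
pos=2: emit STR "yes" (now at pos=7)
pos=8: emit NUM '12' (now at pos=10)
pos=11: enter STRING mode
pos=11: emit STR "yes" (now at pos=16)
pos=16: emit EQ '='
pos=18: emit EQ '='
DONE. 7 tokens: [ID, LPAREN, STR, NUM, STR, EQ, EQ]
Position 1: char is '(' -> LPAREN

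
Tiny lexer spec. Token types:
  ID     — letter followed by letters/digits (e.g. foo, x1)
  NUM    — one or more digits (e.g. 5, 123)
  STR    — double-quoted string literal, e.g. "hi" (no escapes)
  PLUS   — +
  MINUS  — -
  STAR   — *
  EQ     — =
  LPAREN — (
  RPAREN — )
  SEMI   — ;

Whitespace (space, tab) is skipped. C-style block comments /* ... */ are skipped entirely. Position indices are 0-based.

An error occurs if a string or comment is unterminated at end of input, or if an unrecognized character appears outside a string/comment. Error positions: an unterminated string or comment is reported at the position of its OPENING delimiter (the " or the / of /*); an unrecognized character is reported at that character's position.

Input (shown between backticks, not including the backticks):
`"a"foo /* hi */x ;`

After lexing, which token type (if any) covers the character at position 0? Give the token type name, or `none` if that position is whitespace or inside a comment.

pos=0: enter STRING mode
pos=0: emit STR "a" (now at pos=3)
pos=3: emit ID 'foo' (now at pos=6)
pos=7: enter COMMENT mode (saw '/*')
exit COMMENT mode (now at pos=15)
pos=15: emit ID 'x' (now at pos=16)
pos=17: emit SEMI ';'
DONE. 4 tokens: [STR, ID, ID, SEMI]
Position 0: char is '"' -> STR

Answer: STR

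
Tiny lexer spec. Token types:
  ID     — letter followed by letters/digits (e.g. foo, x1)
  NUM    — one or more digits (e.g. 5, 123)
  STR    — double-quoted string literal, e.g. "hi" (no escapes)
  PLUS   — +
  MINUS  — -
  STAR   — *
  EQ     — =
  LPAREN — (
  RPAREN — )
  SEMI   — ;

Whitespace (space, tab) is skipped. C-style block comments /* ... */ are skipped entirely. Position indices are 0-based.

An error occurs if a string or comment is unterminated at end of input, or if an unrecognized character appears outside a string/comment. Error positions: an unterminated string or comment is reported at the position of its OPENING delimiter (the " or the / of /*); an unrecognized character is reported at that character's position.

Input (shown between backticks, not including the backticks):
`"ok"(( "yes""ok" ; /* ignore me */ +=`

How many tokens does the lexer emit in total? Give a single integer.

pos=0: enter STRING mode
pos=0: emit STR "ok" (now at pos=4)
pos=4: emit LPAREN '('
pos=5: emit LPAREN '('
pos=7: enter STRING mode
pos=7: emit STR "yes" (now at pos=12)
pos=12: enter STRING mode
pos=12: emit STR "ok" (now at pos=16)
pos=17: emit SEMI ';'
pos=19: enter COMMENT mode (saw '/*')
exit COMMENT mode (now at pos=34)
pos=35: emit PLUS '+'
pos=36: emit EQ '='
DONE. 8 tokens: [STR, LPAREN, LPAREN, STR, STR, SEMI, PLUS, EQ]

Answer: 8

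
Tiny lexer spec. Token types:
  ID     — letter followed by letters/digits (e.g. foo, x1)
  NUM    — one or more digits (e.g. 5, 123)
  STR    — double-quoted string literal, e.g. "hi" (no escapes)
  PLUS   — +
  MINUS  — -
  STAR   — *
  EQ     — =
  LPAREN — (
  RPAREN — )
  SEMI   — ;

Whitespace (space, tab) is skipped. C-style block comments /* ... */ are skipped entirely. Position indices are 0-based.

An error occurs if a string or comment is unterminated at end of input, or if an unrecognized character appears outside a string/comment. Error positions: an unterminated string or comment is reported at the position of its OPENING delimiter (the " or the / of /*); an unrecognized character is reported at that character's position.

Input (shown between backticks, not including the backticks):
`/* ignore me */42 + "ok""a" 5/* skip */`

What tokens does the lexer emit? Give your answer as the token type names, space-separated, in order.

pos=0: enter COMMENT mode (saw '/*')
exit COMMENT mode (now at pos=15)
pos=15: emit NUM '42' (now at pos=17)
pos=18: emit PLUS '+'
pos=20: enter STRING mode
pos=20: emit STR "ok" (now at pos=24)
pos=24: enter STRING mode
pos=24: emit STR "a" (now at pos=27)
pos=28: emit NUM '5' (now at pos=29)
pos=29: enter COMMENT mode (saw '/*')
exit COMMENT mode (now at pos=39)
DONE. 5 tokens: [NUM, PLUS, STR, STR, NUM]

Answer: NUM PLUS STR STR NUM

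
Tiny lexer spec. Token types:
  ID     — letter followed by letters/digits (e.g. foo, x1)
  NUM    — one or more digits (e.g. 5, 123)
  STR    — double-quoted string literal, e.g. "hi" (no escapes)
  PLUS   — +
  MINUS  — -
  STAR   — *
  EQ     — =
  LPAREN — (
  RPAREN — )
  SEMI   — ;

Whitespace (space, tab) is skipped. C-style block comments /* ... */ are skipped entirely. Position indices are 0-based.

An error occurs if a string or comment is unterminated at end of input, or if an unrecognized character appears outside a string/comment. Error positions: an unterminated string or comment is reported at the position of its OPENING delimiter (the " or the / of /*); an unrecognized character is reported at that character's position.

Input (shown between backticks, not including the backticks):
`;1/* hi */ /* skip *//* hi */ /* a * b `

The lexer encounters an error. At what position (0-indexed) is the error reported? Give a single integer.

pos=0: emit SEMI ';'
pos=1: emit NUM '1' (now at pos=2)
pos=2: enter COMMENT mode (saw '/*')
exit COMMENT mode (now at pos=10)
pos=11: enter COMMENT mode (saw '/*')
exit COMMENT mode (now at pos=21)
pos=21: enter COMMENT mode (saw '/*')
exit COMMENT mode (now at pos=29)
pos=30: enter COMMENT mode (saw '/*')
pos=30: ERROR — unterminated comment (reached EOF)

Answer: 30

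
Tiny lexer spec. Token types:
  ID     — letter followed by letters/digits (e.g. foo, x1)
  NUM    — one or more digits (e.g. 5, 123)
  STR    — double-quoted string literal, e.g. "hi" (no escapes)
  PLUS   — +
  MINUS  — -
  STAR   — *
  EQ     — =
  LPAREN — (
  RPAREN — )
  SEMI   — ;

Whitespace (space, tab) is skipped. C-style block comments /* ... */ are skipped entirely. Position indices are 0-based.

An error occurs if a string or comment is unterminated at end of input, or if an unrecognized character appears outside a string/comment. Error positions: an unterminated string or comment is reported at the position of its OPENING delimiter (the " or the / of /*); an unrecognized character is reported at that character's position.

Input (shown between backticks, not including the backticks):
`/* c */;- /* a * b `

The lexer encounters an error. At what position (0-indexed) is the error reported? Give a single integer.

Answer: 10

Derivation:
pos=0: enter COMMENT mode (saw '/*')
exit COMMENT mode (now at pos=7)
pos=7: emit SEMI ';'
pos=8: emit MINUS '-'
pos=10: enter COMMENT mode (saw '/*')
pos=10: ERROR — unterminated comment (reached EOF)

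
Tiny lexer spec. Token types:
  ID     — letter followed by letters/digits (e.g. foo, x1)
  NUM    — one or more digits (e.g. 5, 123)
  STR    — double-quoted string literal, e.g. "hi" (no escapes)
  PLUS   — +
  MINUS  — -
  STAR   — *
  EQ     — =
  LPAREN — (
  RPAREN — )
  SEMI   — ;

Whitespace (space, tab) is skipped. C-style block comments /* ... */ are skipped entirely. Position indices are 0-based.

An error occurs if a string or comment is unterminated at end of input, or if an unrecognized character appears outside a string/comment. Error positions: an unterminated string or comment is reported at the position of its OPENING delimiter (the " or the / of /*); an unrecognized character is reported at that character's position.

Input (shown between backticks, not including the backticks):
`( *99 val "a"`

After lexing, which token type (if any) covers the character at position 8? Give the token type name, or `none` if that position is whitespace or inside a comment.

Answer: ID

Derivation:
pos=0: emit LPAREN '('
pos=2: emit STAR '*'
pos=3: emit NUM '99' (now at pos=5)
pos=6: emit ID 'val' (now at pos=9)
pos=10: enter STRING mode
pos=10: emit STR "a" (now at pos=13)
DONE. 5 tokens: [LPAREN, STAR, NUM, ID, STR]
Position 8: char is 'l' -> ID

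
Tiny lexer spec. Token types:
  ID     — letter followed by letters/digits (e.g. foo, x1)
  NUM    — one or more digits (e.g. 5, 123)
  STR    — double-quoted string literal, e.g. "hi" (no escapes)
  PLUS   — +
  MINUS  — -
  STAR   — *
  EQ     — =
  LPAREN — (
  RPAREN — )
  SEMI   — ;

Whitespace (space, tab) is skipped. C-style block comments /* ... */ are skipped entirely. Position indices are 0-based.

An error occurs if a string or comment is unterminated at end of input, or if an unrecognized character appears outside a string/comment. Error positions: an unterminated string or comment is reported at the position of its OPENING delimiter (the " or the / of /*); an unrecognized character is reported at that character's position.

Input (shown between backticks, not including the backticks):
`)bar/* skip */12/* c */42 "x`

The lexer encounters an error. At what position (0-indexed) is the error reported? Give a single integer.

pos=0: emit RPAREN ')'
pos=1: emit ID 'bar' (now at pos=4)
pos=4: enter COMMENT mode (saw '/*')
exit COMMENT mode (now at pos=14)
pos=14: emit NUM '12' (now at pos=16)
pos=16: enter COMMENT mode (saw '/*')
exit COMMENT mode (now at pos=23)
pos=23: emit NUM '42' (now at pos=25)
pos=26: enter STRING mode
pos=26: ERROR — unterminated string

Answer: 26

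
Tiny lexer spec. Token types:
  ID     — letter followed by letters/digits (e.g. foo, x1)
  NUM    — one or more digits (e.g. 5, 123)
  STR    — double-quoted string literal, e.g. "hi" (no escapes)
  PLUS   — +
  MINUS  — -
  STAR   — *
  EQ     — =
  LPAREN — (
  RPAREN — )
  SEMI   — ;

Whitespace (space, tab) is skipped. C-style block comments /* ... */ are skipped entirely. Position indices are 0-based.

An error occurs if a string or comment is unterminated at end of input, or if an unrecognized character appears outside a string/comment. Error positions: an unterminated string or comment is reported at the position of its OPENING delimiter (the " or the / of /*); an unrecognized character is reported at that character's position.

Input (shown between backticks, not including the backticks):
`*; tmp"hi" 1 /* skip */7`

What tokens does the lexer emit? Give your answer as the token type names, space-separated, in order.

Answer: STAR SEMI ID STR NUM NUM

Derivation:
pos=0: emit STAR '*'
pos=1: emit SEMI ';'
pos=3: emit ID 'tmp' (now at pos=6)
pos=6: enter STRING mode
pos=6: emit STR "hi" (now at pos=10)
pos=11: emit NUM '1' (now at pos=12)
pos=13: enter COMMENT mode (saw '/*')
exit COMMENT mode (now at pos=23)
pos=23: emit NUM '7' (now at pos=24)
DONE. 6 tokens: [STAR, SEMI, ID, STR, NUM, NUM]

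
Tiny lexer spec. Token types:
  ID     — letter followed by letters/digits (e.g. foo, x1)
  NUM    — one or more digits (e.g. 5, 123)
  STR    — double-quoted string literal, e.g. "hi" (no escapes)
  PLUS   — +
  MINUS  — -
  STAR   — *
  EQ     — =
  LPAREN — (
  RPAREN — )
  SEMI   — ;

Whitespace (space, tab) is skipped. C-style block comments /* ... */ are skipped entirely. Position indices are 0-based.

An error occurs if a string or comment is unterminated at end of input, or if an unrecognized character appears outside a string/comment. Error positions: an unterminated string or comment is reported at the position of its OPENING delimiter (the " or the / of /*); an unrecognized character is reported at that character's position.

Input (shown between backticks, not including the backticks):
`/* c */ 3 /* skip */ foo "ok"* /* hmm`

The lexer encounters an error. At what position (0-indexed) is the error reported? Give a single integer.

pos=0: enter COMMENT mode (saw '/*')
exit COMMENT mode (now at pos=7)
pos=8: emit NUM '3' (now at pos=9)
pos=10: enter COMMENT mode (saw '/*')
exit COMMENT mode (now at pos=20)
pos=21: emit ID 'foo' (now at pos=24)
pos=25: enter STRING mode
pos=25: emit STR "ok" (now at pos=29)
pos=29: emit STAR '*'
pos=31: enter COMMENT mode (saw '/*')
pos=31: ERROR — unterminated comment (reached EOF)

Answer: 31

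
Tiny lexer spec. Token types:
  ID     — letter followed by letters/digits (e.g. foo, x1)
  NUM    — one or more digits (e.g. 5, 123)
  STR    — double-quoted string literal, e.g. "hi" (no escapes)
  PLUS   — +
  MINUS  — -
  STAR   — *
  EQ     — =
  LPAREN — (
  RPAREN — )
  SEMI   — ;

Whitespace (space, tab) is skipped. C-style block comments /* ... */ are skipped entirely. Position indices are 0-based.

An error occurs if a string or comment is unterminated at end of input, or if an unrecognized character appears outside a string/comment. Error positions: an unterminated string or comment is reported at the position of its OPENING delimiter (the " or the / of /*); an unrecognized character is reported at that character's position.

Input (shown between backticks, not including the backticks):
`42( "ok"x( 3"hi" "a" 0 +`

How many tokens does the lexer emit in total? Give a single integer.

Answer: 10

Derivation:
pos=0: emit NUM '42' (now at pos=2)
pos=2: emit LPAREN '('
pos=4: enter STRING mode
pos=4: emit STR "ok" (now at pos=8)
pos=8: emit ID 'x' (now at pos=9)
pos=9: emit LPAREN '('
pos=11: emit NUM '3' (now at pos=12)
pos=12: enter STRING mode
pos=12: emit STR "hi" (now at pos=16)
pos=17: enter STRING mode
pos=17: emit STR "a" (now at pos=20)
pos=21: emit NUM '0' (now at pos=22)
pos=23: emit PLUS '+'
DONE. 10 tokens: [NUM, LPAREN, STR, ID, LPAREN, NUM, STR, STR, NUM, PLUS]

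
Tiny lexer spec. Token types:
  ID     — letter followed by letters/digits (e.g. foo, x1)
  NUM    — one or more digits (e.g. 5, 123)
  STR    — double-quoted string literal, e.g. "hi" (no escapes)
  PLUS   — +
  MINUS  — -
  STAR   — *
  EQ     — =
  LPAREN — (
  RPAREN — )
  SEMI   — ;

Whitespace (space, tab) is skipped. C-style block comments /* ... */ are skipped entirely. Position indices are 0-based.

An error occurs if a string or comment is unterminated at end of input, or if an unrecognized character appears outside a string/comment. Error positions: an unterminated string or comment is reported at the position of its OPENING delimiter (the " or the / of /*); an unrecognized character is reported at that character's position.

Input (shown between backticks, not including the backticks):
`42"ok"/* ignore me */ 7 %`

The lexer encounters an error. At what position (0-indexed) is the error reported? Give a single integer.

pos=0: emit NUM '42' (now at pos=2)
pos=2: enter STRING mode
pos=2: emit STR "ok" (now at pos=6)
pos=6: enter COMMENT mode (saw '/*')
exit COMMENT mode (now at pos=21)
pos=22: emit NUM '7' (now at pos=23)
pos=24: ERROR — unrecognized char '%'

Answer: 24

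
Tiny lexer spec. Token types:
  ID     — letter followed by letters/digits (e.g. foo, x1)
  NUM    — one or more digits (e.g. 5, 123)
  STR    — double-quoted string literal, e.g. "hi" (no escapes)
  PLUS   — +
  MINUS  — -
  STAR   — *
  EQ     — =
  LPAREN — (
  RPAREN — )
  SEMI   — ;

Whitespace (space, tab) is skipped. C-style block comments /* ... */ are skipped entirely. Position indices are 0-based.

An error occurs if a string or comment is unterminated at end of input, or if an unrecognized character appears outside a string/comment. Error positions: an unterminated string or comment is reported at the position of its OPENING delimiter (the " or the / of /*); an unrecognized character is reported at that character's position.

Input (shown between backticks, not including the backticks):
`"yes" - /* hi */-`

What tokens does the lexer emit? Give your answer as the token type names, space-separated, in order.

Answer: STR MINUS MINUS

Derivation:
pos=0: enter STRING mode
pos=0: emit STR "yes" (now at pos=5)
pos=6: emit MINUS '-'
pos=8: enter COMMENT mode (saw '/*')
exit COMMENT mode (now at pos=16)
pos=16: emit MINUS '-'
DONE. 3 tokens: [STR, MINUS, MINUS]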